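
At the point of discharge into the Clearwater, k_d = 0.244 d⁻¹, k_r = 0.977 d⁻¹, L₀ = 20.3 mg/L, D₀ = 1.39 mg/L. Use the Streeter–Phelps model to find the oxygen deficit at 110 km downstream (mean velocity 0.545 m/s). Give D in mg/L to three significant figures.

Travel time t = x/v = 110 km / (0.545 m/s) = 110000 m / 0.545 m/s = 201800 s = 2.336 d.
k_d L₀/(k_r−k_d) = 0.244×20.3/(0.977−0.244) = 4.953/0.7330 = 6.757 mg/L.
e^(−k_d t) = e^(−0.244×2.336) = 0.5655; e^(−k_r t) = e^(−0.977×2.336) = 0.1020.
D = 6.757 × (0.5655 − 0.1020) + 1.39 × 0.1020 = 3.132 + 0.1418 = 3.274 mg/L.

D ≈ 3.27 mg/L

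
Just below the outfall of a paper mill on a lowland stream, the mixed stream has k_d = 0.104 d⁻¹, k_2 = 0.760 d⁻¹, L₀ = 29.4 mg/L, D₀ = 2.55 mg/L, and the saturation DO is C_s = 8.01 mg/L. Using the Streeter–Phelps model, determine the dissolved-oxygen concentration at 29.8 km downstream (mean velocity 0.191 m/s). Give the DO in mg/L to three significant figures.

Travel time t = x/v = 29.8 km / (0.191 m/s) = 29800 m / 0.191 m/s = 156000 s = 1.806 d.
k_d L₀/(k_2−k_d) = 0.104×29.4/(0.760−0.104) = 3.058/0.6560 = 4.661 mg/L.
e^(−k_d t) = e^(−0.104×1.806) = 0.8288; e^(−k_2 t) = e^(−0.760×1.806) = 0.2535.
D = 4.661 × (0.8288 − 0.2535) + 2.55 × 0.2535 = 2.681 + 0.6464 = 3.328 mg/L.
DO = C_s − D = 8.01 − 3.328 = 4.682 mg/L.

DO ≈ 4.68 mg/L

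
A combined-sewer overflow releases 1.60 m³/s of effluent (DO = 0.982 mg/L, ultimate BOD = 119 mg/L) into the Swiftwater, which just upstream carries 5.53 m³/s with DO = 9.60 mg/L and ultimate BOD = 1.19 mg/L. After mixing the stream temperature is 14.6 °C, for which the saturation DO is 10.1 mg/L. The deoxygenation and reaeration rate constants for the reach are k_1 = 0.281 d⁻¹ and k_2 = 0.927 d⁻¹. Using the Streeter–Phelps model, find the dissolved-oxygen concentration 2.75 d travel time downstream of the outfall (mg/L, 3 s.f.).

DO ≈ 5.30 mg/L

Mixed DO = (5.53×9.60 + 1.60×0.982)/(5.53+1.60) = 54.66/7.130 = 7.666 mg/L.
Mixed L₀ = (5.53×1.19 + 1.60×119)/(7.130) = 197.0/7.130 = 27.63 mg/L.
Initial deficit D₀ = C_s − DO₀ = 10.1 − 7.666 = 2.434 mg/L.
D(2.75) = [0.281×27.63/(0.927−0.281)](e^(−0.281×2.75) − e^(−0.927×2.75)) + 2.434 e^(−0.927×2.75)
= 12.02 × (0.4617 − 0.07814) + 2.434 × 0.07814 = 4.800 mg/L.
DO = 10.1 − 4.800 = 5.300 mg/L.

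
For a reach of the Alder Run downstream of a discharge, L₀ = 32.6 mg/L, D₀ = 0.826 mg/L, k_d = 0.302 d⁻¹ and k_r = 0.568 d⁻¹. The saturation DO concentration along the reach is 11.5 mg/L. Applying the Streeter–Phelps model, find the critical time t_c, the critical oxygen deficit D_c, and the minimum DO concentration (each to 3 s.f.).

With k_r/k_d = 1.881 and 1 − D₀(k_r−k_d)/(k_d L₀) = 0.9777,
t_c = ln(1.881 × 0.9777) / (0.568 − 0.302) = ln(1.839) / 0.2660 = 0.6091/0.2660 = 2.290 d.
L(t_c) = L₀ e^(−k_d t_c) = 32.6 × 0.5008 = 16.33 mg/L, and at the critical point k_r D_c = k_d L, so D_c = (0.302/0.568) × 16.33 = 8.680 mg/L.
Minimum DO = C_s − D_c = 11.5 − 8.680 = 2.820 mg/L.

t_c ≈ 2.29 d; D_c ≈ 8.68 mg/L; min DO ≈ 2.82 mg/L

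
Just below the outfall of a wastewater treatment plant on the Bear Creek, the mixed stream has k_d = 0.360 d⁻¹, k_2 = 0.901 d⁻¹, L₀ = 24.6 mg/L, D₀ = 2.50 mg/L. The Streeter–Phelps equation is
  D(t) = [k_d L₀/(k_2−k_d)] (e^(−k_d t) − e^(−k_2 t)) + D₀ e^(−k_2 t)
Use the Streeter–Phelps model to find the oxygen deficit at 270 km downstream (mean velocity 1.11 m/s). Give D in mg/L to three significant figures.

Travel time t = x/v = 270 km / (1.11 m/s) = 270000 m / 1.11 m/s = 243200 s = 2.815 d.
k_d L₀/(k_2−k_d) = 0.360×24.6/(0.901−0.360) = 8.856/0.5410 = 16.37 mg/L.
e^(−k_d t) = e^(−0.360×2.815) = 0.3629; e^(−k_2 t) = e^(−0.901×2.815) = 0.07914.
D = 16.37 × (0.3629 − 0.07914) + 2.50 × 0.07914 = 4.646 + 0.1978 = 4.844 mg/L.

D ≈ 4.84 mg/L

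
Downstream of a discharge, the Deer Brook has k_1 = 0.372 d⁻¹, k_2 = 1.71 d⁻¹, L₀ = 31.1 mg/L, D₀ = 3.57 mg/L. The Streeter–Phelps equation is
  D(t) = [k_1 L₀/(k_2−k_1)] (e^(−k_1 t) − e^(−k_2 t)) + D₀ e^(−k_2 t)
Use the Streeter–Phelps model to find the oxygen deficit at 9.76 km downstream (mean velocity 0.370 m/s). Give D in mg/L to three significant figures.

D ≈ 4.71 mg/L

Travel time t = x/v = 9.76 km / (0.370 m/s) = 9760 m / 0.370 m/s = 26380 s = 0.3053 d.
k_1 L₀/(k_2−k_1) = 0.372×31.1/(1.71−0.372) = 11.57/1.338 = 8.647 mg/L.
e^(−k_1 t) = e^(−0.372×0.3053) = 0.8926; e^(−k_2 t) = e^(−1.71×0.3053) = 0.5933.
D = 8.647 × (0.8926 − 0.5933) + 3.57 × 0.5933 = 2.588 + 2.118 = 4.706 mg/L.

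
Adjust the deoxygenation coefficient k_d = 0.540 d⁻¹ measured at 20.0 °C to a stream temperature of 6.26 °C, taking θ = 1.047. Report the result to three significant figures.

k_d ≈ 0.287 d⁻¹

k_d(T₂) = k_d(T₁) · θ^(T₂−T₁) = 0.540 × 1.047^(6.26−20.0)
= 0.540 × 1.047^-13.7 = 0.540 × 0.5320 = 0.2873 d⁻¹.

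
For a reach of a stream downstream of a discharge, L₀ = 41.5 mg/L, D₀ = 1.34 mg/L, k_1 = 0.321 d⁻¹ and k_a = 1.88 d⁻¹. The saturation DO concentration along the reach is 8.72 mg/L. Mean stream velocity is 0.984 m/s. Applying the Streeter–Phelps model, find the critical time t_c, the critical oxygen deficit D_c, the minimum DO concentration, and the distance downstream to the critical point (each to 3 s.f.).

t_c ≈ 1.02 d; D_c ≈ 5.10 mg/L; min DO ≈ 3.62 mg/L; x_c ≈ 87.1 km

At the critical point dD/dt = 0, so k_1 L₀ e^(−k_1 t) = k_a D. Substituting D(t) from the Streeter–Phelps equation and solving for t gives
t_c = ln[(k_a/k_1)(1 − D₀(k_a−k_1)/(k_1 L₀))] / (k_a−k_1).
Here k_a−k_1 = 1.559 d⁻¹ and 1 − D₀(k_a−k_1)/(k_1 L₀) = 1 − 1.34×1.559/(0.321×41.5) = 0.8432, so
t_c = ln(5.857 × 0.8432) / 1.559 = 1.597 / 1.559 = 1.024 d.
D_c = (k_1/k_a) L₀ e^(−k_1 t_c) = (0.321/1.88) × 41.5 × e^(−0.321×1.024) = 0.1707 × 41.5 × 0.7198 = 5.100 mg/L.
Minimum DO = C_s − D_c = 8.72 − 5.100 = 3.620 mg/L.
x_c = v t_c = 0.984 m/s × 1.024 d × 86400 s/d = 87090 m ≈ 87.1 km.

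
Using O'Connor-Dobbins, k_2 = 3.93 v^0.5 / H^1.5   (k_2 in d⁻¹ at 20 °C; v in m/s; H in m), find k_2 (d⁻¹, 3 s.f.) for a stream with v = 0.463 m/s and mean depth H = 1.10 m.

k_2 = 3.93 × 0.463^0.5 / 1.10^1.5 = 3.93 × 0.6804 / 1.154 = 2.318 d⁻¹.

k_2 ≈ 2.32 d⁻¹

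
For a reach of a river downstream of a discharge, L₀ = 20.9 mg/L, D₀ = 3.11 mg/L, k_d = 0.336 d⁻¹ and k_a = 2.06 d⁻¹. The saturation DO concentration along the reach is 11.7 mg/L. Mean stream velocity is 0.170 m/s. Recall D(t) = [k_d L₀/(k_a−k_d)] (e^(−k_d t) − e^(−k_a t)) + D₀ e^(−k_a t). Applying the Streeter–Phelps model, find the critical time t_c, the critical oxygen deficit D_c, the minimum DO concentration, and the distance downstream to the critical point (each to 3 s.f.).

t_c ≈ 0.215 d; D_c ≈ 3.17 mg/L; min DO ≈ 8.53 mg/L; x_c ≈ 3.17 km

t_c = [1/(k_a−k_d)] ln[(k_a/k_d)(1 − D₀(k_a−k_d)/(k_d L₀))]
= [1/(2.06−0.336)] ln[(2.06/0.336)(1 − 3.11×1.724/(0.336×20.9))]
= (1/1.724) ln[6.131 × 0.2365] = 0.5800 × ln(1.450) = 0.5800 × 0.3715 = 0.2155 d.
L(t_c) = L₀ e^(−k_d t_c) = 20.9 × 0.9302 = 19.44 mg/L, and at the critical point k_a D_c = k_d L, so D_c = (0.336/2.06) × 19.44 = 3.171 mg/L.
Minimum DO = C_s − D_c = 11.7 − 3.171 = 8.529 mg/L.
x_c = v t_c = 0.170 m/s × 0.2155 d × 86400 s/d = 3165 m ≈ 3.17 km.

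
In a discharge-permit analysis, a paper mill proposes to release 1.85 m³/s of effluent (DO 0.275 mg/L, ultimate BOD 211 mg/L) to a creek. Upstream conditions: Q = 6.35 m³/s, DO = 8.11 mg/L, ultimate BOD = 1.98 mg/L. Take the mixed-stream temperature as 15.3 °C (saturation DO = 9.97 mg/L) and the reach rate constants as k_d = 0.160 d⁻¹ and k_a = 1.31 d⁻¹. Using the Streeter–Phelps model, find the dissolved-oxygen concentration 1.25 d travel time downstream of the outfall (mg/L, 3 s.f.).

DO ≈ 5.00 mg/L

Mixed DO = (6.35×8.11 + 1.85×0.275)/(6.35+1.85) = 52.01/8.200 = 6.342 mg/L.
Mixed L₀ = (6.35×1.98 + 1.85×211)/(8.200) = 402.9/8.200 = 49.14 mg/L.
Initial deficit D₀ = C_s − DO₀ = 9.97 − 6.342 = 3.628 mg/L.
D(1.25) = [0.160×49.14/(1.31−0.160)](e^(−0.160×1.25) − e^(−1.31×1.25)) + 3.628 e^(−1.31×1.25)
= 6.836 × (0.8187 − 0.1945) + 3.628 × 0.1945 = 4.973 mg/L.
DO = 9.97 − 4.973 = 4.997 mg/L.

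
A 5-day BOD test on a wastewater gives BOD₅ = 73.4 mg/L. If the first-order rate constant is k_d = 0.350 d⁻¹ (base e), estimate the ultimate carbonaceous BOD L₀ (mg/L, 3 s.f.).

BOD₅ = L₀(1 − e^(−5k_d)) ⇒ L₀ = BOD₅ / (1 − e^(−5×0.350))
= 73.4 / (1 − 0.1738) = 73.4 / 0.8262 = 88.84 mg/L.

L₀ ≈ 88.8 mg/L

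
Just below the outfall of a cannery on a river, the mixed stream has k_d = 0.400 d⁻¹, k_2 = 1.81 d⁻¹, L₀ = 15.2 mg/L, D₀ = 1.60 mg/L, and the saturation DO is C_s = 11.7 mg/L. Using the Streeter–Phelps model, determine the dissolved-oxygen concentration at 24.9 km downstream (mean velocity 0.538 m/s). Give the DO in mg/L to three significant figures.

DO ≈ 9.25 mg/L

Travel time t = x/v = 24.9 km / (0.538 m/s) = 24900 m / 0.538 m/s = 46280 s = 0.5357 d.
k_d L₀/(k_2−k_d) = 0.400×15.2/(1.81−0.400) = 6.080/1.410 = 4.312 mg/L.
e^(−k_d t) = e^(−0.400×0.5357) = 0.8071; e^(−k_2 t) = e^(−1.81×0.5357) = 0.3792.
D = 4.312 × (0.8071 − 0.3792) + 1.60 × 0.3792 = 1.845 + 0.6068 = 2.452 mg/L.
DO = C_s − D = 11.7 − 2.452 = 9.248 mg/L.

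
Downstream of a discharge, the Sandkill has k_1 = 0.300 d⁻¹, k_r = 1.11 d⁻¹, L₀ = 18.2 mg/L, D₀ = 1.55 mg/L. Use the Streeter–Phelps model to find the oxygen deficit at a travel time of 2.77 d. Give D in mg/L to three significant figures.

k_1 L₀/(k_r−k_1) = 0.300×18.2/(1.11−0.300) = 5.460/0.8100 = 6.741 mg/L.
e^(−k_1 t) = e^(−0.300×2.770) = 0.4356; e^(−k_r t) = e^(−1.11×2.770) = 0.04620.
D = 6.741 × (0.4356 − 0.04620) + 1.55 × 0.04620 = 2.625 + 0.07162 = 2.697 mg/L.

D ≈ 2.70 mg/L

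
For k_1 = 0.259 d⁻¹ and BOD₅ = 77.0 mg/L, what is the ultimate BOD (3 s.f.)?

BOD₅ = L₀(1 − e^(−5k_1)) ⇒ L₀ = BOD₅ / (1 − e^(−5×0.259))
= 77.0 / (1 − 0.2739) = 77.0 / 0.7261 = 106.0 mg/L.

L₀ ≈ 106 mg/L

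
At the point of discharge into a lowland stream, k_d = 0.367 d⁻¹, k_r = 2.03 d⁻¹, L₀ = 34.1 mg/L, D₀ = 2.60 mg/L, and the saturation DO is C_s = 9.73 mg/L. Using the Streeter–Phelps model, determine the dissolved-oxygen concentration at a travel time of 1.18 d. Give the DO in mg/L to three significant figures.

DO ≈ 5.30 mg/L

k_d L₀/(k_r−k_d) = 0.367×34.1/(2.03−0.367) = 12.51/1.663 = 7.525 mg/L.
e^(−k_d t) = e^(−0.367×1.180) = 0.6485; e^(−k_r t) = e^(−2.03×1.180) = 0.09114.
D = 7.525 × (0.6485 − 0.09114) + 2.60 × 0.09114 = 4.195 + 0.2370 = 4.431 mg/L.
DO = C_s − D = 9.73 − 4.431 = 5.299 mg/L.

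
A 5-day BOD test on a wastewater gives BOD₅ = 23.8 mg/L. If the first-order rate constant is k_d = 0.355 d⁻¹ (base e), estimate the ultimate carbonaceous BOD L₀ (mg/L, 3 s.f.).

BOD₅ = L₀(1 − e^(−5k_d)) ⇒ L₀ = BOD₅ / (1 − e^(−5×0.355))
= 23.8 / (1 − 0.1695) = 23.8 / 0.8305 = 28.66 mg/L.

L₀ ≈ 28.7 mg/L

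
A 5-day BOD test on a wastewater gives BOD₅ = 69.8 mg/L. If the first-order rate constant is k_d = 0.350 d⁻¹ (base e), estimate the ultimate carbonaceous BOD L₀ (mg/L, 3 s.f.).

L₀ ≈ 84.5 mg/L

BOD₅ = L₀(1 − e^(−5k_d)) ⇒ L₀ = BOD₅ / (1 − e^(−5×0.350))
= 69.8 / (1 − 0.1738) = 69.8 / 0.8262 = 84.48 mg/L.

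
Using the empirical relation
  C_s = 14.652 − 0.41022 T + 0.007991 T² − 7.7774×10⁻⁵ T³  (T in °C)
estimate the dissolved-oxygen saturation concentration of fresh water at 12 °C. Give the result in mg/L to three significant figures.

C_s = 14.652 − 0.41022×12 + 0.007991×12² − 7.7774×10⁻⁵×12³ = 10.75 mg/L.

C_s ≈ 10.7 mg/L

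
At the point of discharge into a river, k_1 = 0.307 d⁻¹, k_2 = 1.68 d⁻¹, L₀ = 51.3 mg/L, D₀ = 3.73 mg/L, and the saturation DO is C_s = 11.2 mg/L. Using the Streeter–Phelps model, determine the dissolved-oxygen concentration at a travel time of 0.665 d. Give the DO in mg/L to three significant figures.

DO ≈ 4.38 mg/L

k_1 L₀/(k_2−k_1) = 0.307×51.3/(1.68−0.307) = 15.75/1.373 = 11.47 mg/L.
e^(−k_1 t) = e^(−0.307×0.6650) = 0.8153; e^(−k_2 t) = e^(−1.68×0.6650) = 0.3272.
D = 11.47 × (0.8153 − 0.3272) + 3.73 × 0.3272 = 5.599 + 1.220 = 6.820 mg/L.
DO = C_s − D = 11.2 − 6.820 = 4.380 mg/L.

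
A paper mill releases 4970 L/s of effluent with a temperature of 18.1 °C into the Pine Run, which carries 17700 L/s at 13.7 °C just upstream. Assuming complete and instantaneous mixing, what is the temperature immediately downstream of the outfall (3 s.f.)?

14.7 °C

Flow-weighted mixing: C = (Q_r C_r + Q_w C_w)/(Q_r + Q_w)
= (17700×13.7 + 4970×18.1)/(17700 + 4970) = 332400/22670 = 14.66 °C.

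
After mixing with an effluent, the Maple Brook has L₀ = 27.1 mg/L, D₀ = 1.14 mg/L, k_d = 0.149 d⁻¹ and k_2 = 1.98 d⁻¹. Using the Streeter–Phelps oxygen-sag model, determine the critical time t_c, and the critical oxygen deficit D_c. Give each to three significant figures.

At the critical point dD/dt = 0, so k_d L₀ e^(−k_d t) = k_2 D. Substituting D(t) from the Streeter–Phelps equation and solving for t gives
t_c = ln[(k_2/k_d)(1 − D₀(k_2−k_d)/(k_d L₀))] / (k_2−k_d).
Here k_2−k_d = 1.831 d⁻¹ and 1 − D₀(k_2−k_d)/(k_d L₀) = 1 − 1.14×1.831/(0.149×27.1) = 0.4831, so
t_c = ln(13.29 × 0.4831) / 1.831 = 1.859 / 1.831 = 1.015 d.
L(t_c) = L₀ e^(−k_d t_c) = 27.1 × 0.8596 = 23.29 mg/L, and at the critical point k_2 D_c = k_d L, so D_c = (0.149/1.98) × 23.29 = 1.753 mg/L.

t_c ≈ 1.02 d; D_c ≈ 1.75 mg/L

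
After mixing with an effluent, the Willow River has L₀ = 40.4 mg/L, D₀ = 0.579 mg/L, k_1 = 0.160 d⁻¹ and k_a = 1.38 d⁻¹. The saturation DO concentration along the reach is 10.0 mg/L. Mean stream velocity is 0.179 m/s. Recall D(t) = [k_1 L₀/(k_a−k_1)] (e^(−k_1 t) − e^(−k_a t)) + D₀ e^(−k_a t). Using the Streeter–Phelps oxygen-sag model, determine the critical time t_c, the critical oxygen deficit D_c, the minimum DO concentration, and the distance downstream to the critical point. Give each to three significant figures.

With k_a/k_1 = 8.625 and 1 − D₀(k_a−k_1)/(k_1 L₀) = 0.8907,
t_c = ln(8.625 × 0.8907) / (1.38 − 0.160) = ln(7.682) / 1.220 = 2.039/1.220 = 1.671 d.
L(t_c) = L₀ e^(−k_1 t_c) = 40.4 × 0.7654 = 30.92 mg/L, and at the critical point k_a D_c = k_1 L, so D_c = (0.160/1.38) × 30.92 = 3.585 mg/L.
Minimum DO = C_s − D_c = 10.0 − 3.585 = 6.415 mg/L.
x_c = v t_c = 0.179 m/s × 1.671 d × 86400 s/d = 25850 m ≈ 25.8 km.

t_c ≈ 1.67 d; D_c ≈ 3.59 mg/L; min DO ≈ 6.41 mg/L; x_c ≈ 25.8 km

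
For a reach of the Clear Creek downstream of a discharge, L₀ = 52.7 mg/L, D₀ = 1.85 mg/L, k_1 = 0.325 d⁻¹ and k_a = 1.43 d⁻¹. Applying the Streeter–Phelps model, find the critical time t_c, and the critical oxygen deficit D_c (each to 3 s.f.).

With k_a/k_1 = 4.400 and 1 − D₀(k_a−k_1)/(k_1 L₀) = 0.8806,
t_c = ln(4.400 × 0.8806) / (1.43 − 0.325) = ln(3.875) / 1.105 = 1.355/1.105 = 1.226 d.
L(t_c) = L₀ e^(−k_1 t_c) = 52.7 × 0.6714 = 35.38 mg/L, and at the critical point k_a D_c = k_1 L, so D_c = (0.325/1.43) × 35.38 = 8.042 mg/L.

t_c ≈ 1.23 d; D_c ≈ 8.04 mg/L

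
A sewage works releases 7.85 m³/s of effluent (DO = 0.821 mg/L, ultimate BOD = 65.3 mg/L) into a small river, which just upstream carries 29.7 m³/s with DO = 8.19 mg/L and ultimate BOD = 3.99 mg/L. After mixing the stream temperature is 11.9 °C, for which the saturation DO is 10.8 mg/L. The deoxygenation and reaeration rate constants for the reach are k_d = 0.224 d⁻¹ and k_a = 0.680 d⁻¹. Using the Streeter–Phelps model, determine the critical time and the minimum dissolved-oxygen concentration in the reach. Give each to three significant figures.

t_c ≈ 0.903 d; minimum DO ≈ 6.28 mg/L

Mixed DO = (29.7×8.19 + 7.85×0.821)/(29.7+7.85) = 249.7/37.55 = 6.649 mg/L.
Mixed L₀ = (29.7×3.99 + 7.85×65.3)/(37.55) = 631.1/37.55 = 16.81 mg/L.
Initial deficit D₀ = C_s − DO₀ = 10.8 − 6.649 = 4.151 mg/L.
t_c = (1/0.4560) ln[(0.680/0.224)(1 − 4.151×0.4560/(0.224×16.81))] = 2.193 × ln(1.510) = 0.9032 d.
D_c = (0.224/0.680) × 16.81 × e^(−0.224×0.9032) = 0.3294 × 16.81 × 0.8168 = 4.522 mg/L.
Minimum DO = 10.8 − 4.522 = 6.278 mg/L.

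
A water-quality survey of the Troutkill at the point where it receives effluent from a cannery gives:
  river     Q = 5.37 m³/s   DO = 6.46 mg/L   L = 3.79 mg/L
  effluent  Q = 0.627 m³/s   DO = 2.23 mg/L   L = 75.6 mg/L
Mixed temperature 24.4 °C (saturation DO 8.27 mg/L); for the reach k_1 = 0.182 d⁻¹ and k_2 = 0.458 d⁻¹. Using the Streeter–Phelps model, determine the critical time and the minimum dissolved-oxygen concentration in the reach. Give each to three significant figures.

Mixed DO = (5.37×6.46 + 0.627×2.23)/(5.37+0.627) = 36.09/5.997 = 6.018 mg/L.
Mixed L₀ = (5.37×3.79 + 0.627×75.6)/(5.997) = 67.75/5.997 = 11.30 mg/L.
Initial deficit D₀ = C_s − DO₀ = 8.27 − 6.018 = 2.252 mg/L.
t_c = (1/0.2760) ln[(0.458/0.182)(1 − 2.252×0.2760/(0.182×11.30))] = 3.623 × ln(1.756) = 2.039 d.
D_c = (0.182/0.458) × 11.30 × e^(−0.182×2.039) = 0.3974 × 11.30 × 0.6899 = 3.097 mg/L.
Minimum DO = 8.27 − 3.097 = 5.173 mg/L.

t_c ≈ 2.04 d; minimum DO ≈ 5.17 mg/L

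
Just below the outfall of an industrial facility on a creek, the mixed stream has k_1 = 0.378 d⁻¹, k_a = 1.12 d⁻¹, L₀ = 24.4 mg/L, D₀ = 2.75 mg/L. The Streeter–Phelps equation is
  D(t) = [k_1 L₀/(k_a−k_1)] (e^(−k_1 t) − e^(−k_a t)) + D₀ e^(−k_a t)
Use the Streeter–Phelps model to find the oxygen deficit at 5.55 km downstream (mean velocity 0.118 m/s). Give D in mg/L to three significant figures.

Travel time t = x/v = 5.55 km / (0.118 m/s) = 5550 m / 0.118 m/s = 47030 s = 0.5444 d.
k_1 L₀/(k_a−k_1) = 0.378×24.4/(1.12−0.378) = 9.223/0.7420 = 12.43 mg/L.
e^(−k_1 t) = e^(−0.378×0.5444) = 0.8140; e^(−k_a t) = e^(−1.12×0.5444) = 0.5435.
D = 12.43 × (0.8140 − 0.5435) + 2.75 × 0.5435 = 3.362 + 1.495 = 4.857 mg/L.

D ≈ 4.86 mg/L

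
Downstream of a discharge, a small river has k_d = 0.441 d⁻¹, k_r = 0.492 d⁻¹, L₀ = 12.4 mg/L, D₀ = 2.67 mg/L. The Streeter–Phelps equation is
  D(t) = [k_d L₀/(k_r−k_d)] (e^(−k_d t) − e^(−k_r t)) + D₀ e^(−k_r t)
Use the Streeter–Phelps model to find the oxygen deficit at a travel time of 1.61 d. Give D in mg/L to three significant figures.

D ≈ 5.36 mg/L

k_d L₀/(k_r−k_d) = 0.441×12.4/(0.492−0.441) = 5.468/0.05100 = 107.2 mg/L.
e^(−k_d t) = e^(−0.441×1.610) = 0.4916; e^(−k_r t) = e^(−0.492×1.610) = 0.4529.
D = 107.2 × (0.4916 − 0.4529) + 2.67 × 0.4529 = 4.156 + 1.209 = 5.365 mg/L.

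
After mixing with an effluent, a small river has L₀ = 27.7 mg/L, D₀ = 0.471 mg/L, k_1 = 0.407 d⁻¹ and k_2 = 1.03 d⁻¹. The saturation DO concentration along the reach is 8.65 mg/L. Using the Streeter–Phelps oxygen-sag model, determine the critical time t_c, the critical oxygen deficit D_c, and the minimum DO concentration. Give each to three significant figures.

At the critical point dD/dt = 0, so k_1 L₀ e^(−k_1 t) = k_2 D. Substituting D(t) from the Streeter–Phelps equation and solving for t gives
t_c = ln[(k_2/k_1)(1 − D₀(k_2−k_1)/(k_1 L₀))] / (k_2−k_1).
Here k_2−k_1 = 0.6230 d⁻¹ and 1 − D₀(k_2−k_1)/(k_1 L₀) = 1 − 0.471×0.6230/(0.407×27.7) = 0.9740, so
t_c = ln(2.531 × 0.9740) / 0.6230 = 0.9021 / 0.6230 = 1.448 d.
L(t_c) = L₀ e^(−k_1 t_c) = 27.7 × 0.5547 = 15.36 mg/L, and at the critical point k_2 D_c = k_1 L, so D_c = (0.407/1.03) × 15.36 = 6.071 mg/L.
Minimum DO = C_s − D_c = 8.65 − 6.071 = 2.579 mg/L.

t_c ≈ 1.45 d; D_c ≈ 6.07 mg/L; min DO ≈ 2.58 mg/L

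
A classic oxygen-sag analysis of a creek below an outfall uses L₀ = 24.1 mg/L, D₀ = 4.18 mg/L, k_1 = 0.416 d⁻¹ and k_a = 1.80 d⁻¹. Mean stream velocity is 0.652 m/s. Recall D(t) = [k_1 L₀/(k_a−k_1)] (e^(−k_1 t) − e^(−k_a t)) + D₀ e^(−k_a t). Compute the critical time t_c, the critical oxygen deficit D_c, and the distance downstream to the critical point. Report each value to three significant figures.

t_c ≈ 0.437 d; D_c ≈ 4.64 mg/L; x_c ≈ 24.6 km

t_c = [1/(k_a−k_1)] ln[(k_a/k_1)(1 − D₀(k_a−k_1)/(k_1 L₀))]
= [1/(1.80−0.416)] ln[(1.80/0.416)(1 − 4.18×1.384/(0.416×24.1))]
= (1/1.384) ln[4.327 × 0.4230] = 0.7225 × ln(1.830) = 0.7225 × 0.6044 = 0.4367 d.
D_c = (k_1/k_a) L₀ e^(−k_1 t_c) = (0.416/1.80) × 24.1 × e^(−0.416×0.4367) = 0.2311 × 24.1 × 0.8339 = 4.645 mg/L.
x_c = v t_c = 0.652 m/s × 0.4367 d × 86400 s/d = 24600 m ≈ 24.6 km.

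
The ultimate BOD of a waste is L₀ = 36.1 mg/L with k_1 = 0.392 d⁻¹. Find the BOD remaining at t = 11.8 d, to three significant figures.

L ≈ 0.354 mg/L

L_t = L₀ e^(−k_1 t) = 36.1 × e^(−0.392×11.8) = 36.1 × 0.009798 = 0.3537 mg/L.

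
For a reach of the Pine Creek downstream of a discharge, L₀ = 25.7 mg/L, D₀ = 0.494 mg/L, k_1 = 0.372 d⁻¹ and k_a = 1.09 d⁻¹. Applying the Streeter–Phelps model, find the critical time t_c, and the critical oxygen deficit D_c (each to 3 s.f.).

t_c ≈ 1.44 d; D_c ≈ 5.12 mg/L

With k_a/k_1 = 2.930 and 1 − D₀(k_a−k_1)/(k_1 L₀) = 0.9629,
t_c = ln(2.930 × 0.9629) / (1.09 − 0.372) = ln(2.821) / 0.7180 = 1.037/0.7180 = 1.445 d.
D_c = (k_1/k_a) L₀ e^(−k_1 t_c) = (0.372/1.09) × 25.7 × e^(−0.372×1.445) = 0.3413 × 25.7 × 0.5843 = 5.125 mg/L.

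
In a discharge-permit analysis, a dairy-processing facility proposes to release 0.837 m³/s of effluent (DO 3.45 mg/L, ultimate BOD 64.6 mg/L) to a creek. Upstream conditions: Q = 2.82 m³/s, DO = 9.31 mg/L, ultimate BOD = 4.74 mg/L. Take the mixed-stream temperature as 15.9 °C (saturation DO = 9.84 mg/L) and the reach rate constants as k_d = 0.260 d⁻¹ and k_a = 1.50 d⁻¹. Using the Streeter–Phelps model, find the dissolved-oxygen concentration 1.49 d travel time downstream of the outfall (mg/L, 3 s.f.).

Mixed DO = (2.82×9.31 + 0.837×3.45)/(2.82+0.837) = 29.14/3.657 = 7.969 mg/L.
Mixed L₀ = (2.82×4.74 + 0.837×64.6)/(3.657) = 67.44/3.657 = 18.44 mg/L.
Initial deficit D₀ = C_s − DO₀ = 9.84 − 7.969 = 1.871 mg/L.
D(1.49) = [0.260×18.44/(1.50−0.260)](e^(−0.260×1.49) − e^(−1.50×1.49)) + 1.871 e^(−1.50×1.49)
= 3.867 × (0.6788 − 0.1070) + 1.871 × 0.1070 = 2.411 mg/L.
DO = 9.84 − 2.411 = 7.429 mg/L.

DO ≈ 7.43 mg/L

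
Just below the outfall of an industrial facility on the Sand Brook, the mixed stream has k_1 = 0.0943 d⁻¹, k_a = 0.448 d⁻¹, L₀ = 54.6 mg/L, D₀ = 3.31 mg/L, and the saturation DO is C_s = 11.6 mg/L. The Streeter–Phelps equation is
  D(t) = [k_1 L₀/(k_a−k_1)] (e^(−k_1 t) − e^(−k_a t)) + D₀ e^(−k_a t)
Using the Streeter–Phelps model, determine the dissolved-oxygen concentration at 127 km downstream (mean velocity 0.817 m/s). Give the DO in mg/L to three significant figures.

DO ≈ 4.34 mg/L

Travel time t = x/v = 127 km / (0.817 m/s) = 127000 m / 0.817 m/s = 155400 s = 1.799 d.
k_1 L₀/(k_a−k_1) = 0.0943×54.6/(0.448−0.0943) = 5.149/0.3537 = 14.56 mg/L.
e^(−k_1 t) = e^(−0.0943×1.799) = 0.8440; e^(−k_a t) = e^(−0.448×1.799) = 0.4466.
D = 14.56 × (0.8440 − 0.4466) + 3.31 × 0.4466 = 5.784 + 1.478 = 7.262 mg/L.
DO = C_s − D = 11.6 − 7.262 = 4.338 mg/L.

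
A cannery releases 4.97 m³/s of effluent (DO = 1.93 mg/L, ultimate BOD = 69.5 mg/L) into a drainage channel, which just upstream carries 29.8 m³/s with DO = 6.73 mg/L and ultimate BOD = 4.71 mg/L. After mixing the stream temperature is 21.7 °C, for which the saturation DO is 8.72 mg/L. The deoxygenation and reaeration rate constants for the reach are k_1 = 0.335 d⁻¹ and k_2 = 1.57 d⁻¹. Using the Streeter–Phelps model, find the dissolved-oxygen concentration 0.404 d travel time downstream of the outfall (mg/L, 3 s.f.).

Mixed DO = (29.8×6.73 + 4.97×1.93)/(29.8+4.97) = 210.1/34.77 = 6.044 mg/L.
Mixed L₀ = (29.8×4.71 + 4.97×69.5)/(34.77) = 485.8/34.77 = 13.97 mg/L.
Initial deficit D₀ = C_s − DO₀ = 8.72 − 6.044 = 2.676 mg/L.
D(0.404) = [0.335×13.97/(1.57−0.335)](e^(−0.335×0.404) − e^(−1.57×0.404)) + 2.676 e^(−1.57×0.404)
= 3.790 × (0.8734 − 0.5303) + 2.676 × 0.5303 = 2.719 mg/L.
DO = 8.72 − 2.719 = 6.001 mg/L.

DO ≈ 6.00 mg/L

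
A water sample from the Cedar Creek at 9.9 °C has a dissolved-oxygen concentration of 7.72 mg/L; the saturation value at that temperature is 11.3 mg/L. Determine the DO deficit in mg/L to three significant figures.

D ≈ 3.58 mg/L

D = C_s − C = 11.3 − 7.72 = 3.58 mg/L.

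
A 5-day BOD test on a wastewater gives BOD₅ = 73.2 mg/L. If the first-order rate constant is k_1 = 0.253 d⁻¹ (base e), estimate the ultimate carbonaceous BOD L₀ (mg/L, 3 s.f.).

BOD₅ = L₀(1 − e^(−5k_1)) ⇒ L₀ = BOD₅ / (1 − e^(−5×0.253))
= 73.2 / (1 − 0.2822) = 73.2 / 0.7178 = 102.0 mg/L.

L₀ ≈ 102 mg/L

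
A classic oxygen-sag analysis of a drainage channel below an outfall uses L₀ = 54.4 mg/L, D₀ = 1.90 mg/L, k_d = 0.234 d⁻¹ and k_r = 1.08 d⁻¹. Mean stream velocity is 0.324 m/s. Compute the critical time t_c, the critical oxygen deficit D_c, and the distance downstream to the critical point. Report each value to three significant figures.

t_c = [1/(k_r−k_d)] ln[(k_r/k_d)(1 − D₀(k_r−k_d)/(k_d L₀))]
= [1/(1.08−0.234)] ln[(1.08/0.234)(1 − 1.90×0.8460/(0.234×54.4))]
= (1/0.8460) ln[4.615 × 0.8737] = 1.182 × ln(4.033) = 1.182 × 1.394 = 1.648 d.
D_c = (k_d/k_r) L₀ e^(−k_d t_c) = (0.234/1.08) × 54.4 × e^(−0.234×1.648) = 0.2167 × 54.4 × 0.6800 = 8.015 mg/L.
x_c = v t_c = 0.324 m/s × 1.648 d × 86400 s/d = 46140 m ≈ 46.1 km.

t_c ≈ 1.65 d; D_c ≈ 8.01 mg/L; x_c ≈ 46.1 km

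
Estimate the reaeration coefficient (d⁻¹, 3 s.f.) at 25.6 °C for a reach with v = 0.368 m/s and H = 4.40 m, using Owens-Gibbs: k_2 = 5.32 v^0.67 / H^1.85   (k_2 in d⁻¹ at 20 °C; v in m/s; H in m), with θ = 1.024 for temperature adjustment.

k_2 ≈ 0.201 d⁻¹

k_2(20) = 5.32 × 0.368^0.67 / 4.40^1.85 = 5.32 × 0.5118 / 15.50 = 0.1756 d⁻¹.
k_2(25.6) = 0.1756 × 1.024^(25.6−20) = 0.1756 × 1.142 = 0.2006 d⁻¹.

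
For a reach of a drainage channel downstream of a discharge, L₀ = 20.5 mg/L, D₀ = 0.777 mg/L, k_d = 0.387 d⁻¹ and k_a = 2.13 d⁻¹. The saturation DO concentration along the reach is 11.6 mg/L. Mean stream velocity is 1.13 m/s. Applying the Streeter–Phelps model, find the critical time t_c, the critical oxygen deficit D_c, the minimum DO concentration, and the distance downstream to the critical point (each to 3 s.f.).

t_c ≈ 0.871 d; D_c ≈ 2.66 mg/L; min DO ≈ 8.94 mg/L; x_c ≈ 85.0 km

With k_a/k_d = 5.504 and 1 − D₀(k_a−k_d)/(k_d L₀) = 0.8293,
t_c = ln(5.504 × 0.8293) / (2.13 − 0.387) = ln(4.564) / 1.743 = 1.518/1.743 = 0.8711 d.
D_c = (k_d/k_a) L₀ e^(−k_d t_c) = (0.387/2.13) × 20.5 × e^(−0.387×0.8711) = 0.1817 × 20.5 × 0.7138 = 2.659 mg/L.
Minimum DO = C_s − D_c = 11.6 − 2.659 = 8.941 mg/L.
x_c = v t_c = 1.13 m/s × 0.8711 d × 86400 s/d = 85040 m ≈ 85.0 km.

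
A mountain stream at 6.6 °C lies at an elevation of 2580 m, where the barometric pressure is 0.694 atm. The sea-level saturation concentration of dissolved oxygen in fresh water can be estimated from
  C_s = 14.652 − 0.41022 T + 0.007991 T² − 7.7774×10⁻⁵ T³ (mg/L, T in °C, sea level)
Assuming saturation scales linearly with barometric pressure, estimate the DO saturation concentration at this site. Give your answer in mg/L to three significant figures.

At sea level: C_s = 14.652 − 0.41022×6.6 + 0.007991×6.6² − 7.7774×10⁻⁵×6.6³ = 12.27 mg/L.
Pressure correction: C_s' = 12.27 × 0.694 = 8.516 mg/L.

C_s ≈ 8.52 mg/L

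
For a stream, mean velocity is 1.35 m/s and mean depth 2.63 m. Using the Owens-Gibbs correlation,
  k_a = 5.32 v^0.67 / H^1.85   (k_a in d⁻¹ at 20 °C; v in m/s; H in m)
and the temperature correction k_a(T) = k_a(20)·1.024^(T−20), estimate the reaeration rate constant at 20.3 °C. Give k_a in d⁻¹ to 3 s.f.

k_a(20) = 5.32 × 1.35^0.67 / 2.63^1.85 = 5.32 × 1.223 / 5.983 = 1.087 d⁻¹.
k_a(20.3) = 1.087 × 1.024^(20.3−20) = 1.087 × 1.007 = 1.095 d⁻¹.

k_a ≈ 1.09 d⁻¹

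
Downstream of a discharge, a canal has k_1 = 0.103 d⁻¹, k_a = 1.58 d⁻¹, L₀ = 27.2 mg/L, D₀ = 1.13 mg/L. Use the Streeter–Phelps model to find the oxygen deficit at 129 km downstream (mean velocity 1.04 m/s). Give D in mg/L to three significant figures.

Travel time t = x/v = 129 km / (1.04 m/s) = 129000 m / 1.04 m/s = 124000 s = 1.436 d.
k_1 L₀/(k_a−k_1) = 0.103×27.2/(1.58−0.103) = 2.802/1.477 = 1.897 mg/L.
e^(−k_1 t) = e^(−0.103×1.436) = 0.8625; e^(−k_a t) = e^(−1.58×1.436) = 0.1035.
D = 1.897 × (0.8625 − 0.1035) + 1.13 × 0.1035 = 1.440 + 0.1169 = 1.557 mg/L.

D ≈ 1.56 mg/L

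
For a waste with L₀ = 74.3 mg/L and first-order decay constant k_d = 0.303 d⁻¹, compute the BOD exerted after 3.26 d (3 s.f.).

y ≈ 46.6 mg/L

y_t = L₀(1 − e^(−k_d t)) = 74.3 × (1 − e^(−0.303×3.26))
= 74.3 × (1 − 0.3724) = 74.3 × 0.6276 = 46.63 mg/L.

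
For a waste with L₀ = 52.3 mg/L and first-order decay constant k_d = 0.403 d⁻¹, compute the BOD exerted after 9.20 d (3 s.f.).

y ≈ 51.0 mg/L

y_t = L₀(1 − e^(−k_d t)) = 52.3 × (1 − e^(−0.403×9.20))
= 52.3 × (1 − 0.02454) = 52.3 × 0.9755 = 51.02 mg/L.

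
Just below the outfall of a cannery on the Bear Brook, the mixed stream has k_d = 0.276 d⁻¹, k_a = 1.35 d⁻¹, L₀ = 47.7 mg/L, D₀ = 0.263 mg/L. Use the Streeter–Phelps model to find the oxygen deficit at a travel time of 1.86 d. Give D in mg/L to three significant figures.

k_d L₀/(k_a−k_d) = 0.276×47.7/(1.35−0.276) = 13.17/1.074 = 12.26 mg/L.
e^(−k_d t) = e^(−0.276×1.860) = 0.5985; e^(−k_a t) = e^(−1.35×1.860) = 0.08119.
D = 12.26 × (0.5985 − 0.08119) + 0.263 × 0.08119 = 6.341 + 0.02135 = 6.362 mg/L.

D ≈ 6.36 mg/L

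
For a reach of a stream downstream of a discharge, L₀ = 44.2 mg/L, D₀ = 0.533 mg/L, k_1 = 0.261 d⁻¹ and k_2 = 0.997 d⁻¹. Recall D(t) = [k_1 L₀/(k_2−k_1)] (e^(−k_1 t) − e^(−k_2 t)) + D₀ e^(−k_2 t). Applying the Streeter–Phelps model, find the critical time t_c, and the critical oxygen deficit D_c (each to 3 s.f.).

t_c ≈ 1.77 d; D_c ≈ 7.28 mg/L

t_c = [1/(k_2−k_1)] ln[(k_2/k_1)(1 − D₀(k_2−k_1)/(k_1 L₀))]
= [1/(0.997−0.261)] ln[(0.997/0.261)(1 − 0.533×0.7360/(0.261×44.2))]
= (1/0.7360) ln[3.820 × 0.9660] = 1.359 × ln(3.690) = 1.359 × 1.306 = 1.774 d.
L(t_c) = L₀ e^(−k_1 t_c) = 44.2 × 0.6294 = 27.82 mg/L, and at the critical point k_2 D_c = k_1 L, so D_c = (0.261/0.997) × 27.82 = 7.283 mg/L.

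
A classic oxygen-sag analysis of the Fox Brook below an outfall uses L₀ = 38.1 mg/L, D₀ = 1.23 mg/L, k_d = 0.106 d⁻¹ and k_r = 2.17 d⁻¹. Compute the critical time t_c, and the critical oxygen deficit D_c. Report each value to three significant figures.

At the critical point dD/dt = 0, so k_d L₀ e^(−k_d t) = k_r D. Substituting D(t) from the Streeter–Phelps equation and solving for t gives
t_c = ln[(k_r/k_d)(1 − D₀(k_r−k_d)/(k_d L₀))] / (k_r−k_d).
Here k_r−k_d = 2.064 d⁻¹ and 1 − D₀(k_r−k_d)/(k_d L₀) = 1 − 1.23×2.064/(0.106×38.1) = 0.3714, so
t_c = ln(20.47 × 0.3714) / 2.064 = 2.029 / 2.064 = 0.9828 d.
D_c = (k_d/k_r) L₀ e^(−k_d t_c) = (0.106/2.17) × 38.1 × e^(−0.106×0.9828) = 0.04885 × 38.1 × 0.9011 = 1.677 mg/L.

t_c ≈ 0.983 d; D_c ≈ 1.68 mg/L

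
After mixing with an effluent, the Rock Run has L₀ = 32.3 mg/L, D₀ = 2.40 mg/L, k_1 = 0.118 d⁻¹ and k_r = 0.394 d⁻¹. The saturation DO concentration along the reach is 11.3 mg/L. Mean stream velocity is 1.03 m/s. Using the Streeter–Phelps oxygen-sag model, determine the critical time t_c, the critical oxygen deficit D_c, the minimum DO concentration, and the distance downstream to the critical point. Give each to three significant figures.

With k_r/k_1 = 3.339 and 1 − D₀(k_r−k_1)/(k_1 L₀) = 0.8262,
t_c = ln(3.339 × 0.8262) / (0.394 − 0.118) = ln(2.759) / 0.2760 = 1.015/0.2760 = 3.677 d.
L(t_c) = L₀ e^(−k_1 t_c) = 32.3 × 0.6480 = 20.93 mg/L, and at the critical point k_r D_c = k_1 L, so D_c = (0.118/0.394) × 20.93 = 6.269 mg/L.
Minimum DO = C_s − D_c = 11.3 − 6.269 = 5.031 mg/L.
x_c = v t_c = 1.03 m/s × 3.677 d × 86400 s/d = 327200 m ≈ 327 km.

t_c ≈ 3.68 d; D_c ≈ 6.27 mg/L; min DO ≈ 5.03 mg/L; x_c ≈ 327 km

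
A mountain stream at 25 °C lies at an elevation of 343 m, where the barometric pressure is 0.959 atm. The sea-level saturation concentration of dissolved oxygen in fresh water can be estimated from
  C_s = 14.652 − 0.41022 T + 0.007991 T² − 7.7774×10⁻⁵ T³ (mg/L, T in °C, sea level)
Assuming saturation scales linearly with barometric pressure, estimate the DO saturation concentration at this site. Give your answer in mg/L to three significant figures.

At sea level: C_s = 14.652 − 0.41022×25 + 0.007991×25² − 7.7774×10⁻⁵×25³ = 8.176 mg/L.
Pressure correction: C_s' = 8.176 × 0.959 = 7.840 mg/L.

C_s ≈ 7.84 mg/L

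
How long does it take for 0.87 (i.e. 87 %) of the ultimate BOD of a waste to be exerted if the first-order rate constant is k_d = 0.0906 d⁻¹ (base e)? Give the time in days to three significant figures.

y/L₀ = 1 − e^(−k_d t) = 0.87 ⇒ e^(−k_d t) = 0.130
t = −ln(0.130) / 0.0906 = 2.040 / 0.0906 = 22.52 d.

t ≈ 22.5 d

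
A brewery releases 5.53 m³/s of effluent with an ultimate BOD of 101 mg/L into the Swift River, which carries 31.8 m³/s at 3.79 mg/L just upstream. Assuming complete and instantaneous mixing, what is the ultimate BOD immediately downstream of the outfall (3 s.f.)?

18.2 mg/L

Flow-weighted mixing: C = (Q_r C_r + Q_w C_w)/(Q_r + Q_w)
= (31.8×3.79 + 5.53×101)/(31.8 + 5.53) = 679.1/37.33 = 18.19 mg/L.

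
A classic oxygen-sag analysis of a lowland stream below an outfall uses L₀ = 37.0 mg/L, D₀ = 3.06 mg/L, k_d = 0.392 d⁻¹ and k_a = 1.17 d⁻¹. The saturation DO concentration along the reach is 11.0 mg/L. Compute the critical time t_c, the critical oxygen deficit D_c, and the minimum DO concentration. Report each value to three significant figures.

t_c ≈ 1.18 d; D_c ≈ 7.82 mg/L; min DO ≈ 3.18 mg/L

With k_a/k_d = 2.985 and 1 − D₀(k_a−k_d)/(k_d L₀) = 0.8359,
t_c = ln(2.985 × 0.8359) / (1.17 − 0.392) = ln(2.495) / 0.7780 = 0.9142/0.7780 = 1.175 d.
D_c = (k_d/k_a) L₀ e^(−k_d t_c) = (0.392/1.17) × 37.0 × e^(−0.392×1.175) = 0.3350 × 37.0 × 0.6309 = 7.821 mg/L.
Minimum DO = C_s − D_c = 11.0 − 7.821 = 3.179 mg/L.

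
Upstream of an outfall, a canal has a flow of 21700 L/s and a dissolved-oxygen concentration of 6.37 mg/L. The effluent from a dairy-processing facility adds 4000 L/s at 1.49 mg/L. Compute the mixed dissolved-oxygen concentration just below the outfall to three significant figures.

5.61 mg/L

Flow-weighted mixing: C = (Q_r C_r + Q_w C_w)/(Q_r + Q_w)
= (21700×6.37 + 4000×1.49)/(21700 + 4000) = 144200/25700 = 5.610 mg/L.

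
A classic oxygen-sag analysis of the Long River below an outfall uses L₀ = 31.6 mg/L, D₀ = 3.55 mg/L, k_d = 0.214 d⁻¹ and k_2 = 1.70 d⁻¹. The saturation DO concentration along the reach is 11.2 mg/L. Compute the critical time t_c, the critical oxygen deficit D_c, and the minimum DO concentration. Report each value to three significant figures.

t_c ≈ 0.375 d; D_c ≈ 3.67 mg/L; min DO ≈ 7.53 mg/L

With k_2/k_d = 7.944 and 1 − D₀(k_2−k_d)/(k_d L₀) = 0.2199,
t_c = ln(7.944 × 0.2199) / (1.70 − 0.214) = ln(1.747) / 1.486 = 0.5579/1.486 = 0.3754 d.
D_c = (k_d/k_2) L₀ e^(−k_d t_c) = (0.214/1.70) × 31.6 × e^(−0.214×0.3754) = 0.1259 × 31.6 × 0.9228 = 3.671 mg/L.
Minimum DO = C_s − D_c = 11.2 − 3.671 = 7.529 mg/L.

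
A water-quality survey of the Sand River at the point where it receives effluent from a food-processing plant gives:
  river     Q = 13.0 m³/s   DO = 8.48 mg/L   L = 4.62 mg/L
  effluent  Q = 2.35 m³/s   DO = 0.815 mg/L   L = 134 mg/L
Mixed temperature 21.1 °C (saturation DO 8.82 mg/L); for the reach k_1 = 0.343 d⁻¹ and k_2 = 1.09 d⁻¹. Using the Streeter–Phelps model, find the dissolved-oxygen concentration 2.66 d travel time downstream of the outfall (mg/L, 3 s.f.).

Mixed DO = (13.0×8.48 + 2.35×0.815)/(13.0+2.35) = 112.2/15.35 = 7.307 mg/L.
Mixed L₀ = (13.0×4.62 + 2.35×134)/(15.35) = 375.0/15.35 = 24.43 mg/L.
Initial deficit D₀ = C_s − DO₀ = 8.82 − 7.307 = 1.513 mg/L.
D(2.66) = [0.343×24.43/(1.09−0.343)](e^(−0.343×2.66) − e^(−1.09×2.66)) + 1.513 e^(−1.09×2.66)
= 11.22 × (0.4016 − 0.05506) + 1.513 × 0.05506 = 3.970 mg/L.
DO = 8.82 − 3.970 = 4.850 mg/L.

DO ≈ 4.85 mg/L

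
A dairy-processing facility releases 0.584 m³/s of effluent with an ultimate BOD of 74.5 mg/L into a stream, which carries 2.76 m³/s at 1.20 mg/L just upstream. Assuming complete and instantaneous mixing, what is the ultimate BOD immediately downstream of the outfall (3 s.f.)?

14.0 mg/L

Flow-weighted mixing: C = (Q_r C_r + Q_w C_w)/(Q_r + Q_w)
= (2.76×1.20 + 0.584×74.5)/(2.76 + 0.584) = 46.82/3.344 = 14.00 mg/L.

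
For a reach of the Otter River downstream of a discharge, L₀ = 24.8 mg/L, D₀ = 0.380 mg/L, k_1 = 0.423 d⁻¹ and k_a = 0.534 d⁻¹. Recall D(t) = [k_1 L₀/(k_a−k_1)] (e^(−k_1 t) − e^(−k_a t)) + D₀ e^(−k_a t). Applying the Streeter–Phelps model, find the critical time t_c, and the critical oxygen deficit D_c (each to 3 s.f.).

t_c = [1/(k_a−k_1)] ln[(k_a/k_1)(1 − D₀(k_a−k_1)/(k_1 L₀))]
= [1/(0.534−0.423)] ln[(0.534/0.423)(1 − 0.380×0.1110/(0.423×24.8))]
= (1/0.1110) ln[1.262 × 0.9960] = 9.009 × ln(1.257) = 9.009 × 0.2290 = 2.063 d.
D_c = (k_1/k_a) L₀ e^(−k_1 t_c) = (0.423/0.534) × 24.8 × e^(−0.423×2.063) = 0.7921 × 24.8 × 0.4178 = 8.208 mg/L.

t_c ≈ 2.06 d; D_c ≈ 8.21 mg/L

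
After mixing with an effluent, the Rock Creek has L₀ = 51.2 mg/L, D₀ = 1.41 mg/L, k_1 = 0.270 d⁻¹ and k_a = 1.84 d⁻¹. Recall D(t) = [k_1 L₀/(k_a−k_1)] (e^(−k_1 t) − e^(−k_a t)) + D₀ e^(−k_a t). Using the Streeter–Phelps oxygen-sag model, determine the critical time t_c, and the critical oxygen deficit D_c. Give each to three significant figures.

At the critical point dD/dt = 0, so k_1 L₀ e^(−k_1 t) = k_a D. Substituting D(t) from the Streeter–Phelps equation and solving for t gives
t_c = ln[(k_a/k_1)(1 − D₀(k_a−k_1)/(k_1 L₀))] / (k_a−k_1).
Here k_a−k_1 = 1.570 d⁻¹ and 1 − D₀(k_a−k_1)/(k_1 L₀) = 1 − 1.41×1.570/(0.270×51.2) = 0.8399, so
t_c = ln(6.815 × 0.8399) / 1.570 = 1.745 / 1.570 = 1.111 d.
D_c = (k_1/k_a) L₀ e^(−k_1 t_c) = (0.270/1.84) × 51.2 × e^(−0.270×1.111) = 0.1467 × 51.2 × 0.7408 = 5.566 mg/L.

t_c ≈ 1.11 d; D_c ≈ 5.57 mg/L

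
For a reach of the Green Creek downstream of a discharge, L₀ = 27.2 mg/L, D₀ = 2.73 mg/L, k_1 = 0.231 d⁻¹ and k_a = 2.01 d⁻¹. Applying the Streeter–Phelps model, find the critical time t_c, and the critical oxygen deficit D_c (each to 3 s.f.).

t_c ≈ 0.383 d; D_c ≈ 2.86 mg/L

With k_a/k_1 = 8.701 and 1 − D₀(k_a−k_1)/(k_1 L₀) = 0.2270,
t_c = ln(8.701 × 0.2270) / (2.01 − 0.231) = ln(1.976) / 1.779 = 0.6808/1.779 = 0.3827 d.
D_c = (k_1/k_a) L₀ e^(−k_1 t_c) = (0.231/2.01) × 27.2 × e^(−0.231×0.3827) = 0.1149 × 27.2 × 0.9154 = 2.861 mg/L.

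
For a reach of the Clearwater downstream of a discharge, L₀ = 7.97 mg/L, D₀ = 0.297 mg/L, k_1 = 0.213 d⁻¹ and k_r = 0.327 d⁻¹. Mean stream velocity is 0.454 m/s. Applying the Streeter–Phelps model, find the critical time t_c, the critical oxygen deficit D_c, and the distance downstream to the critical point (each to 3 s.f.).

t_c ≈ 3.58 d; D_c ≈ 2.42 mg/L; x_c ≈ 141 km

With k_r/k_1 = 1.535 and 1 − D₀(k_r−k_1)/(k_1 L₀) = 0.9801,
t_c = ln(1.535 × 0.9801) / (0.327 − 0.213) = ln(1.505) / 0.1140 = 0.4085/0.1140 = 3.584 d.
L(t_c) = L₀ e^(−k_1 t_c) = 7.97 × 0.4661 = 3.715 mg/L, and at the critical point k_r D_c = k_1 L, so D_c = (0.213/0.327) × 3.715 = 2.420 mg/L.
x_c = v t_c = 0.454 m/s × 3.584 d × 86400 s/d = 140600 m ≈ 141 km.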